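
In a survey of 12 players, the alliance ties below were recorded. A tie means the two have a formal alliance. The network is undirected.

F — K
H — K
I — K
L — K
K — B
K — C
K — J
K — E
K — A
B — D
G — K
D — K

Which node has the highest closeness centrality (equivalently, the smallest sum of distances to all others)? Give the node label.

K

Farness (sum of distances to all others) for each node — A:21, B:20, C:21, D:20, E:21, F:21, G:21, H:21, I:21, J:21, K:11, L:21.
The smallest farness is 11, for K, so K has the highest closeness.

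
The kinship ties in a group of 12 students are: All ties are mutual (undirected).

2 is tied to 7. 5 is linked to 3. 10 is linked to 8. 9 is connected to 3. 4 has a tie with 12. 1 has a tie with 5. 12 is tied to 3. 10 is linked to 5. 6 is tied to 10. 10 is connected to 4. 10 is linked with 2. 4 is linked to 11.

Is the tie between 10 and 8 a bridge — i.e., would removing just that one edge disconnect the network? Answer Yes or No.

Yes

Without the 10–8 edge there is no alternate route between 10 and 8, so the network disconnects. It is a bridge.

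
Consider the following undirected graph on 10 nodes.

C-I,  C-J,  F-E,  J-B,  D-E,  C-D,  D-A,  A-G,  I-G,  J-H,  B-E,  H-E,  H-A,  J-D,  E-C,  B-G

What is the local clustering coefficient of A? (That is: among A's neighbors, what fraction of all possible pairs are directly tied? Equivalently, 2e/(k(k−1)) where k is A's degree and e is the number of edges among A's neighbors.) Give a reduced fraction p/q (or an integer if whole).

A's neighbors: D, G, and H (k = 3).
Possible neighbor pairs: C(3,2) = 3. Edges among them: none → e = 0.
Clustering(A) = 0/3 = 0.

0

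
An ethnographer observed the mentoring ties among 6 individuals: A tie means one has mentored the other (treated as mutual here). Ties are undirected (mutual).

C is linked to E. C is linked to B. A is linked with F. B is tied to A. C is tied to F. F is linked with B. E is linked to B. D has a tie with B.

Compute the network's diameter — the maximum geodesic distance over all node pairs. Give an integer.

2

Eccentricity of each node (its greatest distance to any other): A:2, B:1, C:2, D:2, E:2, F:2.
The maximum eccentricity is 2, realized for instance by the pair D–F via D – B – F. So the diameter is 2.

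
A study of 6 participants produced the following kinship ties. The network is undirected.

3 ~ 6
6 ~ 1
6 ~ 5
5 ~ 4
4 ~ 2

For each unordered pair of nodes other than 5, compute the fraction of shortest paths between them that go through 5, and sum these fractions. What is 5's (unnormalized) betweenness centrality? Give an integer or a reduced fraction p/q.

Pairs whose geodesics pass through 5 — 6–2: 1; 6–4: 1; 1–2: 1; 1–4: 1; 2–3: 1; 3–4: 1.
All other pairs contribute 0.
Summing the contributions gives betweenness(5) = 6.

6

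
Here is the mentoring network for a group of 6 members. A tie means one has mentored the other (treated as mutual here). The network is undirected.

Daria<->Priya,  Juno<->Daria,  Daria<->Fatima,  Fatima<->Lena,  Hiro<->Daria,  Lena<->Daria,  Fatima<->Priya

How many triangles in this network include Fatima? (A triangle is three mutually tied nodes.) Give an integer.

2

Fatima's neighbors: Daria, Lena, and Priya.
Neighbor pairs that are themselves tied: Fatima–Daria–Lena; Fatima–Daria–Priya. Each forms one triangle with Fatima, for 2 in total.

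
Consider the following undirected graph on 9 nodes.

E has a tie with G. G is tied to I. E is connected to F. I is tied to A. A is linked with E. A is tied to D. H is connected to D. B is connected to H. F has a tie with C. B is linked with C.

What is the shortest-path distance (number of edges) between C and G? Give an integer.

3

One shortest route is C – F – E – G, which uses 3 edges, and at distance 2 from C we only reach {E, H}, which does not include G. So d(C,G) = 3.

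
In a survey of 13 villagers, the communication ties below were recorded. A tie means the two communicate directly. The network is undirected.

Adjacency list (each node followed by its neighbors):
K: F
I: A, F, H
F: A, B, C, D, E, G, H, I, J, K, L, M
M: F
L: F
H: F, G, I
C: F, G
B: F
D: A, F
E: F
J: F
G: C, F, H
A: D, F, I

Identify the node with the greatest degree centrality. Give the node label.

F

Degrees — A:3, B:1, C:2, D:2, E:1, F:12, G:3, H:3, I:3, J:1, K:1, L:1, M:1.
The maximum is 12, attained only by F.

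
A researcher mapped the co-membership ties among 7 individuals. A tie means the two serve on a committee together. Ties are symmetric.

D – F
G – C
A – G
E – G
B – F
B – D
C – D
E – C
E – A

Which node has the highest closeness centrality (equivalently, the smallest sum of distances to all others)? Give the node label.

Farness (sum of distances to all others) for each node — A:15, B:14, C:9, D:10, E:11, F:14, G:11.
The smallest farness is 9, for C, so C has the highest closeness.

C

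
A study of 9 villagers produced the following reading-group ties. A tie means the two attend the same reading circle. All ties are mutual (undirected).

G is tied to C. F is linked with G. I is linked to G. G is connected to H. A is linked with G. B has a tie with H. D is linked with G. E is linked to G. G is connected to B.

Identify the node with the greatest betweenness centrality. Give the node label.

G

Unnormalized betweenness of each node: A:0, B:0, C:0, D:0, E:0, F:0, G:27, H:0, I:0.
G has the largest value, 27, making it the main broker — the node through which the most shortest paths run.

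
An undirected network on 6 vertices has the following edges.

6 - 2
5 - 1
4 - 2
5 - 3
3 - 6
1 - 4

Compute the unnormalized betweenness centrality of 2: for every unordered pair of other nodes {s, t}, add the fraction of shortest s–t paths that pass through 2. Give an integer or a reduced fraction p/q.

Pairs whose geodesics pass through 2 — 1–6: 1/2; 4–6: 1; 4–3: 1/2.
All other pairs contribute 0.
Summing the contributions gives betweenness(2) = 2.

2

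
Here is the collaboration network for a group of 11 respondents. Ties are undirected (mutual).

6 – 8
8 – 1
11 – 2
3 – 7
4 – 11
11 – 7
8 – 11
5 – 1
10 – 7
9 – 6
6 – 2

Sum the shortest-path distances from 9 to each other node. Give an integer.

Distances from 9: 1:3, 2:2, 3:5, 4:4, 5:4, 6:1, 7:4, 8:2, 10:5, 11:3.
Sum = 3 + 2 + 5 + 4 + 4 + 1 + 4 + 2 + 5 + 3 = 33.

33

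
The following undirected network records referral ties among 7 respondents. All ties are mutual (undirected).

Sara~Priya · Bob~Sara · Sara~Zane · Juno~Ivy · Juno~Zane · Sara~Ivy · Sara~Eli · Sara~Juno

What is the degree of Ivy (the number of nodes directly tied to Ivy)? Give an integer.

Ivy is directly tied to Juno and Sara. That is 2 neighbors, so the degree of Ivy is 2.

2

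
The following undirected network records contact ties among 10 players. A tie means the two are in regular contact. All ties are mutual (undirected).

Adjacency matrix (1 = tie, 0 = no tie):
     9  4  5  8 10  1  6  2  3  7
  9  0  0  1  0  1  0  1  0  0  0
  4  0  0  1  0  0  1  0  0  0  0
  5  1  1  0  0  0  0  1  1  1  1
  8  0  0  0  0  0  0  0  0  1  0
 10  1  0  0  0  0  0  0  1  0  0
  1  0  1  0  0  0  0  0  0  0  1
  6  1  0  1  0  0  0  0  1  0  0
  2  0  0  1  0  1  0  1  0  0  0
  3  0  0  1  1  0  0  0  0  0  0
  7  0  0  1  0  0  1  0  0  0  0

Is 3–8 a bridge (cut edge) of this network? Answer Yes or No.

Without the 3–8 edge there is no alternate route between 3 and 8, so the network disconnects. It is a bridge.

Yes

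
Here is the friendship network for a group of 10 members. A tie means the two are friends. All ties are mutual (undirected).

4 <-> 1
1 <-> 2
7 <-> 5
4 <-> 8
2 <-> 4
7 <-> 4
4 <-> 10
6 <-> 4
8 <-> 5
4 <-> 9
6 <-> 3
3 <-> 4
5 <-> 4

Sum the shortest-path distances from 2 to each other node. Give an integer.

16

Distances from 2: 1:1, 3:2, 4:1, 5:2, 6:2, 7:2, 8:2, 9:2, 10:2.
Sum = 1 + 2 + 1 + 2 + 2 + 2 + 2 + 2 + 2 = 16.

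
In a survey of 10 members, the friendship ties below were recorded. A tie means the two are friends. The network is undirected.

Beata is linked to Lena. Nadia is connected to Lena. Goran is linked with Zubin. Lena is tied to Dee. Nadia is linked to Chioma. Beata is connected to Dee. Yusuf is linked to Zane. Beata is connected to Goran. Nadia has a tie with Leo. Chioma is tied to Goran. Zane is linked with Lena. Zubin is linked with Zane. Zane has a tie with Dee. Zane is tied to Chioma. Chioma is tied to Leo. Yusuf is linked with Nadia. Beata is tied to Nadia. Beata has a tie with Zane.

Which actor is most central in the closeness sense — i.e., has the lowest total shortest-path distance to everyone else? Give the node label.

Farness (sum of distances to all others) for each node — Beata:13, Chioma:14, Dee:16, Goran:16, Lena:14, Leo:18, Nadia:14, Yusuf:17, Zane:12, Zubin:18.
The smallest farness is 12, for Zane, so Zane has the highest closeness.

Zane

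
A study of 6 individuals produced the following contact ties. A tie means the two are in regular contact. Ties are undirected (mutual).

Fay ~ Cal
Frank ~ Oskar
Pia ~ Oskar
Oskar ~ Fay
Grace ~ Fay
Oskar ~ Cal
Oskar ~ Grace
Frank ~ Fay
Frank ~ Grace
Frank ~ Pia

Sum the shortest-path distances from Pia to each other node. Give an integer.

8

Distances from Pia: Cal:2, Fay:2, Frank:1, Grace:2, Oskar:1.
Sum = 2 + 2 + 1 + 2 + 1 = 8.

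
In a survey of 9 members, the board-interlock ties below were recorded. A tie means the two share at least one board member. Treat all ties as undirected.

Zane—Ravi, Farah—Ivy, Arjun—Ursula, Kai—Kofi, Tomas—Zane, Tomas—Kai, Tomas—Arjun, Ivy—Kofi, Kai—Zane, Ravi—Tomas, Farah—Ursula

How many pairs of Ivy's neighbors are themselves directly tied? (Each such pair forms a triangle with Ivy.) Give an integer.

0

Ivy's neighbors are Farah and Kofi, but none of them are tied to each other, so no triangle contains Ivy.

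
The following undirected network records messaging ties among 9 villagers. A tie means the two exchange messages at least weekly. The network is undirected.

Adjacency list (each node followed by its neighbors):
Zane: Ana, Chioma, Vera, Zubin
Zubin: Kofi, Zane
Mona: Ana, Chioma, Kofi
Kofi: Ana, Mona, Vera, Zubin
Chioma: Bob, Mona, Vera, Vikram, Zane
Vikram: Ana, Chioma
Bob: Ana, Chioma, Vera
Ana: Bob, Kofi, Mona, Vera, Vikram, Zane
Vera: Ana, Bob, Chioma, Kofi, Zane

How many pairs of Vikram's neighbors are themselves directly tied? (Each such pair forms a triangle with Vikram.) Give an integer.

Vikram's neighbors are Ana and Chioma, but none of them are tied to each other, so no triangle contains Vikram.

0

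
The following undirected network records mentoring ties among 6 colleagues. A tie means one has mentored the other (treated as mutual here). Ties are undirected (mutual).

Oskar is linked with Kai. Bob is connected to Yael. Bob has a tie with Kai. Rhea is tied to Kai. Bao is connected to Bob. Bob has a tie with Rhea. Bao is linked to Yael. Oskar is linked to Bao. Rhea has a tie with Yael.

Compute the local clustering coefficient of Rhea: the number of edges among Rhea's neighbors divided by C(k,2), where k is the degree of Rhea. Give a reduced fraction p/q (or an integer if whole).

Rhea's neighbors: Bob, Kai, and Yael (k = 3).
Possible neighbor pairs: C(3,2) = 3. Edges among them: Bob–Kai, Bob–Yael → e = 2.
Clustering(Rhea) = 2/3.

2/3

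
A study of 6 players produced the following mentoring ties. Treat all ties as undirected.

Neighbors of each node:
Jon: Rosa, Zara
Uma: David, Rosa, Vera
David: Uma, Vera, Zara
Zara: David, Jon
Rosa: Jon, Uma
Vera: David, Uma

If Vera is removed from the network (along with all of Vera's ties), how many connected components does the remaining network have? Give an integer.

Vera's neighbors (David and Uma) remain reachable from one another through other ties, so the rest of the network stays in one piece.

1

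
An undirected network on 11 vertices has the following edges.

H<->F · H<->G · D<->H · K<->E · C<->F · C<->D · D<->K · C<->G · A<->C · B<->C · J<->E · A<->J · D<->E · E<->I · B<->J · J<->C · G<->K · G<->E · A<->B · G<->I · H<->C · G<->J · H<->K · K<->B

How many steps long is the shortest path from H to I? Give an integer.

2

One shortest route is H – G – I, which uses 2 edges, and H and I are not directly tied, so nothing shorter exists. So d(H,I) = 2.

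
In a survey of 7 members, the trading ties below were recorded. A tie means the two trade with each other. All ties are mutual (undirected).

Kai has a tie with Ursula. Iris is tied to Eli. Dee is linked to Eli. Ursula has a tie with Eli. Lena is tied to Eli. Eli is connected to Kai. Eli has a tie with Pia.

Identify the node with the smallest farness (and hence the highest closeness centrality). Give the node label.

Eli

Farness (sum of distances to all others) for each node — Dee:11, Eli:6, Iris:11, Kai:10, Lena:11, Pia:11, Ursula:10.
The smallest farness is 6, for Eli, so Eli has the highest closeness.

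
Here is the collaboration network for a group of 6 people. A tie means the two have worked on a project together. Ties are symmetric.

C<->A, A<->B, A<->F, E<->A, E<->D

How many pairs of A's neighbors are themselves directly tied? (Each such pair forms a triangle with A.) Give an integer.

A's neighbors are B, C, E, and F, but none of them are tied to each other, so no triangle contains A.

0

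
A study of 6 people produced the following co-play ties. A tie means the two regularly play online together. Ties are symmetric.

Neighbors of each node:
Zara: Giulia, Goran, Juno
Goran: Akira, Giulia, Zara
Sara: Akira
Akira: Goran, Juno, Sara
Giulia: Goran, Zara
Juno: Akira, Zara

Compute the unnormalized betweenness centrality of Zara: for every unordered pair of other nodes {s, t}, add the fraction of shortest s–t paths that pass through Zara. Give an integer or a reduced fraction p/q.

3/2

Pairs whose geodesics pass through Zara — Juno–Giulia: 1; Juno–Goran: 1/2.
All other pairs contribute 0.
Summing the contributions gives betweenness(Zara) = 3/2.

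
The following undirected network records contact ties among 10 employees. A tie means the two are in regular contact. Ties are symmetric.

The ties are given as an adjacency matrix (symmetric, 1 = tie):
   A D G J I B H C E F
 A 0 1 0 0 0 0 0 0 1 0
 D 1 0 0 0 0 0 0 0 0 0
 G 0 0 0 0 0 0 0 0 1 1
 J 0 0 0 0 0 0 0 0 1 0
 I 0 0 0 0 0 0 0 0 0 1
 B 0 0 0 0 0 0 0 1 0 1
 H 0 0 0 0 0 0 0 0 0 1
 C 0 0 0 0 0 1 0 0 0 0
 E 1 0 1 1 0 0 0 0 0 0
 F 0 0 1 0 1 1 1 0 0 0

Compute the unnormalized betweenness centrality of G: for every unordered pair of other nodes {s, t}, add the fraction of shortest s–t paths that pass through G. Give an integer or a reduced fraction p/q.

Pairs whose geodesics pass through G — A–I: 1; A–B: 1; A–H: 1; A–C: 1; A–F: 1; D–I: 1; D–B: 1; D–H: 1; D–C: 1; D–F: 1; J–I: 1; J–B: 1; J–H: 1; J–C: 1 … (+6 more pairs).
All other pairs contribute 0.
Summing the contributions gives betweenness(G) = 20.

20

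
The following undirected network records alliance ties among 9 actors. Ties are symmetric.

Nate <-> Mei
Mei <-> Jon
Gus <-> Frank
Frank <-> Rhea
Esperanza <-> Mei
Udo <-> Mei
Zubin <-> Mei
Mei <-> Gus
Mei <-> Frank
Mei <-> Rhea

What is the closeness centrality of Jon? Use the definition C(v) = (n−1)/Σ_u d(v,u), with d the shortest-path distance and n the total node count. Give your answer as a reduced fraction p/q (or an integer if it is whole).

Distances from Jon: Esperanza:2, Frank:2, Gus:2, Mei:1, Nate:2, Rhea:2, Udo:2, Zubin:2. Sum = 15.
n = 9, so closeness = 8/15.

8/15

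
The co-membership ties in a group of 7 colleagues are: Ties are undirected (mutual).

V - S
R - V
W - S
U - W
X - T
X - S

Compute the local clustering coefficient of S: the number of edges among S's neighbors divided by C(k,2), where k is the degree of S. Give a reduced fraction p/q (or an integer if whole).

0

S's neighbors: V, W, and X (k = 3).
Possible neighbor pairs: C(3,2) = 3. Edges among them: none → e = 0.
Clustering(S) = 0/3 = 0.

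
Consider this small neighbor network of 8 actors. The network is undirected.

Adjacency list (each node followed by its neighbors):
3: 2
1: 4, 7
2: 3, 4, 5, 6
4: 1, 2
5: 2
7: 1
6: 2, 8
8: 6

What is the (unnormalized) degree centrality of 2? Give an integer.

4

2 is directly tied to 3, 4, 5, and 6. That is 4 neighbors, so the degree of 2 is 4.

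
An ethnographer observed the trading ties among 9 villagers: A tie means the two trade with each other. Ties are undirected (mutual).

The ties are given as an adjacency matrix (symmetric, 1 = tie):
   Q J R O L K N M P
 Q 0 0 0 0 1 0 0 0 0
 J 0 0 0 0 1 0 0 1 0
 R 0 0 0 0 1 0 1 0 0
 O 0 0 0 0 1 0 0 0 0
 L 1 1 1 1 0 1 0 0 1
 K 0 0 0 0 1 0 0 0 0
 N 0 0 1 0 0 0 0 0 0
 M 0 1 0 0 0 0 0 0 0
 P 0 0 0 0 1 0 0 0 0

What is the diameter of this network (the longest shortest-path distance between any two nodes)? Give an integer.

4

Eccentricity of each node (its greatest distance to any other): J:3, K:3, L:2, M:4, N:4, O:3, P:3, Q:3, R:3.
The maximum eccentricity is 4, realized for instance by the pair N–M via N – R – L – J – M. So the diameter is 4.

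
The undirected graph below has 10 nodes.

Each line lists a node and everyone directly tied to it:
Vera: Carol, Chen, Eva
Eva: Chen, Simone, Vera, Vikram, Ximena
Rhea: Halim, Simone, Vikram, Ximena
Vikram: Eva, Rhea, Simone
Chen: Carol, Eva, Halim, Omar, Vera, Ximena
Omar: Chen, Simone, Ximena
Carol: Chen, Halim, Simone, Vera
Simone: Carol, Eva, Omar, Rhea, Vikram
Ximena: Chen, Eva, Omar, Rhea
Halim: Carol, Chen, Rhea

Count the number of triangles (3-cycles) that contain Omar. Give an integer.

1

Omar's neighbors: Chen, Simone, and Ximena.
Neighbor pairs that are themselves tied: Omar–Chen–Ximena. Each forms one triangle with Omar, for 1 in total.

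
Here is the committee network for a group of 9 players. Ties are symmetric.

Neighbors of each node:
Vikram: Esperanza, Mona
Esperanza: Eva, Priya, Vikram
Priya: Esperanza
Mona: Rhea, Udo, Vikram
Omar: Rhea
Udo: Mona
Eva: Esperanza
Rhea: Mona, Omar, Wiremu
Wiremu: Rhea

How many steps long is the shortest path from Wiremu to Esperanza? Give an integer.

One shortest route is Wiremu – Rhea – Mona – Vikram – Esperanza, which uses 4 edges, and at distance 3 from Wiremu we only reach {Udo, Vikram}, which does not include Esperanza. So d(Wiremu,Esperanza) = 4.

4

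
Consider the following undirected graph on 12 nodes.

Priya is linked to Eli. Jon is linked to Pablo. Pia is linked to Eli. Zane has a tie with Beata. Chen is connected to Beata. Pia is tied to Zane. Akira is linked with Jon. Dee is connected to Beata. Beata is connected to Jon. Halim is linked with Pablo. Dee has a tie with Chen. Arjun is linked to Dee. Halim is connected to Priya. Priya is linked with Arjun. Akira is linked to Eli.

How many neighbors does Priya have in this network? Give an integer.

3

Priya is directly tied to Arjun, Eli, and Halim. That is 3 neighbors, so the degree of Priya is 3.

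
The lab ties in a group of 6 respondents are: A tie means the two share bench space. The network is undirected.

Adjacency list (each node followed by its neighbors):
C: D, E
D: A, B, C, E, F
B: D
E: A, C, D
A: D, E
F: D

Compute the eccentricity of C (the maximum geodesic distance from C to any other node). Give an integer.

2

Distances from C: A:2, B:2, D:1, E:1, F:2.
The largest is 2 (to B, F, and A), so the eccentricity of C is 2.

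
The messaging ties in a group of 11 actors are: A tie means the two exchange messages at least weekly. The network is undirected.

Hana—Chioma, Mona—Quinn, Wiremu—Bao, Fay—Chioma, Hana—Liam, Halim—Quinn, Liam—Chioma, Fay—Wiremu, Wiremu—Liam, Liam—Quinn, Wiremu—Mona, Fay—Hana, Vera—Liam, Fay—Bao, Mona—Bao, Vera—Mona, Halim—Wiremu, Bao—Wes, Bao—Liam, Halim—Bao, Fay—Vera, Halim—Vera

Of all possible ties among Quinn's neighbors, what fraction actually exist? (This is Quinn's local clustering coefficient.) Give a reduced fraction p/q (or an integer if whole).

Quinn's neighbors: Halim, Liam, and Mona (k = 3).
Possible neighbor pairs: C(3,2) = 3. Edges among them: none → e = 0.
Clustering(Quinn) = 0/3 = 0.

0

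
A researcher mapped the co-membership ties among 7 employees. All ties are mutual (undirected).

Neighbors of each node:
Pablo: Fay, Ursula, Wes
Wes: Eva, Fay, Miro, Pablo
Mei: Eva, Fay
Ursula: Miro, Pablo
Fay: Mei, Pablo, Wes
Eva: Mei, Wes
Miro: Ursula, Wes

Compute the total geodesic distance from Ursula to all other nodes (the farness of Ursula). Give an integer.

Distances from Ursula: Eva:3, Fay:2, Mei:3, Miro:1, Pablo:1, Wes:2.
Sum = 3 + 2 + 3 + 1 + 1 + 2 = 12.

12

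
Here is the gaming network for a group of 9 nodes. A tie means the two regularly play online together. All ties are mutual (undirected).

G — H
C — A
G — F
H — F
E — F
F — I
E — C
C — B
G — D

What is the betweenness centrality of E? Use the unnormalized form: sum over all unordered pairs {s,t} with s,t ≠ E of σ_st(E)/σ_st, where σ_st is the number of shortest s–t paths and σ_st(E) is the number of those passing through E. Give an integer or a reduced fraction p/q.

15

Pairs whose geodesics pass through E — C–I: 1; C–G: 1; C–F: 1; C–H: 1; C–D: 1; I–A: 1; I–B: 1; G–A: 1; G–B: 1; A–F: 1; A–H: 1; A–D: 1; B–F: 1; B–H: 1 … (+1 more pairs).
All other pairs contribute 0.
Summing the contributions gives betweenness(E) = 15.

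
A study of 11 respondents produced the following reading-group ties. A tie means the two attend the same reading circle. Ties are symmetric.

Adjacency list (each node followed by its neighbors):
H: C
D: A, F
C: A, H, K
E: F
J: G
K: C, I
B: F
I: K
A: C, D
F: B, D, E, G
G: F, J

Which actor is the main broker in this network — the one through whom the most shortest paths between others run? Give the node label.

F

Unnormalized betweenness of each node: A:24, B:0, C:23, D:25, E:0, F:29, G:9, H:0, I:0, J:0, K:9.
F has the largest value, 29, making it the main broker — the node through which the most shortest paths run.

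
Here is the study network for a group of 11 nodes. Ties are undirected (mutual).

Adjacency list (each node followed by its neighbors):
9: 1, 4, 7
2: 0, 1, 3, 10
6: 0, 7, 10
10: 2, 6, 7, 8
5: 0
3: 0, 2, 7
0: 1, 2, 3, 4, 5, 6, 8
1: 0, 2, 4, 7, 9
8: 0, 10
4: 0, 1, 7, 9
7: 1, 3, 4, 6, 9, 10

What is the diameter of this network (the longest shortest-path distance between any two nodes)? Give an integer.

3

Eccentricity of each node (its greatest distance to any other): 0:2, 1:2, 2:2, 3:2, 4:2, 5:3, 6:2, 7:3, 8:3, 9:3, 10:3.
The maximum eccentricity is 3, realized for instance by the pair 5–10 via 5 – 0 – 6 – 10. So the diameter is 3.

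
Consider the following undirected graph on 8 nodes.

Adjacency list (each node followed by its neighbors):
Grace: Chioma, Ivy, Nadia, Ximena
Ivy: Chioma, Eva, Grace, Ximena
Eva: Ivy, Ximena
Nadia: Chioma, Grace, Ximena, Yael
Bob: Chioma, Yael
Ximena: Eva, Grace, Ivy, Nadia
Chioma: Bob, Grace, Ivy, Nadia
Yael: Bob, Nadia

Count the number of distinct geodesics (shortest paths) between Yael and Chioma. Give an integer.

2

The shortest distance is 2. The length-2 paths are: Yael–Nadia–Chioma; Yael–Bob–Chioma.
That gives 2 distinct shortest paths.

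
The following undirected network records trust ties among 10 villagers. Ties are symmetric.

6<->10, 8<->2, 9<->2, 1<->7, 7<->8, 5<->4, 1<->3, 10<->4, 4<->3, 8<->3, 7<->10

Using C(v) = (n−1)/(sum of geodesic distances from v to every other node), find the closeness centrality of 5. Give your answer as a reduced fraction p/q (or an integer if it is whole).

9/26

Distances from 5: 1:3, 2:4, 3:2, 4:1, 6:3, 7:3, 8:3, 9:5, 10:2. Sum = 26.
n = 10, so closeness = 9/26.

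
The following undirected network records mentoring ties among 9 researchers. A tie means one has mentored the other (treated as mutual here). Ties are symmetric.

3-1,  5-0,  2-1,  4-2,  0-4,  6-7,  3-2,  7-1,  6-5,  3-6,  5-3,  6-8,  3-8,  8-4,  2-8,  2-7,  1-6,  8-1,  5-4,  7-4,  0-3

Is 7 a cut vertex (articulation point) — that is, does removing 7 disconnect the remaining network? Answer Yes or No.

Even without 7, every remaining node can still reach every other (the residual graph is connected), so 7 is not a cut vertex.

No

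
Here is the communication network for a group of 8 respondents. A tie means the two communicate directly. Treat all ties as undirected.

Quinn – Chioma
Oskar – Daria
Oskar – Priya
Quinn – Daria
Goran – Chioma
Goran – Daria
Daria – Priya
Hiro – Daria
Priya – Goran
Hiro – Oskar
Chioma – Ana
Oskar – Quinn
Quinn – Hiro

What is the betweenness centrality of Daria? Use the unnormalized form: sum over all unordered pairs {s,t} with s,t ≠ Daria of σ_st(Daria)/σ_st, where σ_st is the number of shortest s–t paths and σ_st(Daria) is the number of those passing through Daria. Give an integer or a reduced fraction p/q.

3

Pairs whose geodesics pass through Daria — Oskar–Goran: 1/2; Quinn–Priya: 1/2; Quinn–Goran: 1/2; Priya–Hiro: 1/2; Goran–Hiro: 1.
All other pairs contribute 0.
Summing the contributions gives betweenness(Daria) = 3.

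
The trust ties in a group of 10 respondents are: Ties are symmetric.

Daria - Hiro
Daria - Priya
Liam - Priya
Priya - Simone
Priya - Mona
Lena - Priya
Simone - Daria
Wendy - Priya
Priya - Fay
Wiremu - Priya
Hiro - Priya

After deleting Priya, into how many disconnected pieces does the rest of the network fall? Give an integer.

7

Without Priya, the remaining ties split the others into: {Daria, Hiro, Simone}; {Fay}; {Liam}; {Wiremu}; {Mona}; {Lena}; {Wendy}.
That's 7 separate components.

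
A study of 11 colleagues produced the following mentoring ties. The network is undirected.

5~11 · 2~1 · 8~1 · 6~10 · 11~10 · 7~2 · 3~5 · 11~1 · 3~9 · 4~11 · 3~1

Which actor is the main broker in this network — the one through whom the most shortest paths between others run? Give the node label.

Unnormalized betweenness of each node: 1:27, 2:9, 3:11, 4:0, 5:4, 6:0, 7:0, 8:0, 9:0, 10:9, 11:25.
1 has the largest value, 27, making it the main broker — the node through which the most shortest paths run.

1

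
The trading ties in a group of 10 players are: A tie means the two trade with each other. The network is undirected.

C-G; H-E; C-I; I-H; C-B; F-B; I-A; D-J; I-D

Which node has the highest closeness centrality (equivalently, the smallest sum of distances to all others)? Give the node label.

I

Farness (sum of distances to all others) for each node — A:23, B:23, C:17, D:21, E:29, F:31, G:25, H:21, I:15, J:29.
The smallest farness is 15, for I, so I has the highest closeness.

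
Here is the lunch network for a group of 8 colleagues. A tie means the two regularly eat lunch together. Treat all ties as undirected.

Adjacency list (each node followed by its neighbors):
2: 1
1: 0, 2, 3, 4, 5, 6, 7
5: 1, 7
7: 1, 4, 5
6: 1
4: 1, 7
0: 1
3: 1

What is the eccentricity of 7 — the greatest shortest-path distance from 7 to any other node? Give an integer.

2

Distances from 7: 0:2, 1:1, 2:2, 3:2, 4:1, 5:1, 6:2.
The largest is 2 (to 6, 3, 2, and 0), so the eccentricity of 7 is 2.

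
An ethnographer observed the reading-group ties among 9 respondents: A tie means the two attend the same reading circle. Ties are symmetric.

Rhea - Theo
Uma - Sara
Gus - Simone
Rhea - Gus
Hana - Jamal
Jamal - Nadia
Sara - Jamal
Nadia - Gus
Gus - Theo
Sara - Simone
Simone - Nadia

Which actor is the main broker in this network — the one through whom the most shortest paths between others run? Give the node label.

Unnormalized betweenness of each node: Gus:12, Hana:0, Jamal:8, Nadia:7, Rhea:0, Sara:8, Simone:7, Theo:0, Uma:0.
Gus has the largest value, 12, making it the main broker — the node through which the most shortest paths run.

Gus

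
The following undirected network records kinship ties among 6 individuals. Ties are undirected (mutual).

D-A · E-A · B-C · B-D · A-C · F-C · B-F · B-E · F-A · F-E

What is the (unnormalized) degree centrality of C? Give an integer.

C is directly tied to A, B, and F. That is 3 neighbors, so the degree of C is 3.

3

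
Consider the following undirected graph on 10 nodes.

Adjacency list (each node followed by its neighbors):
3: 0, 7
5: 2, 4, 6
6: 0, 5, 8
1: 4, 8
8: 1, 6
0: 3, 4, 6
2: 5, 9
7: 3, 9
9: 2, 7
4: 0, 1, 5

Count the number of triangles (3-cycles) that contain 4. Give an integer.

0

4's neighbors are 0, 1, and 5, but none of them are tied to each other, so no triangle contains 4.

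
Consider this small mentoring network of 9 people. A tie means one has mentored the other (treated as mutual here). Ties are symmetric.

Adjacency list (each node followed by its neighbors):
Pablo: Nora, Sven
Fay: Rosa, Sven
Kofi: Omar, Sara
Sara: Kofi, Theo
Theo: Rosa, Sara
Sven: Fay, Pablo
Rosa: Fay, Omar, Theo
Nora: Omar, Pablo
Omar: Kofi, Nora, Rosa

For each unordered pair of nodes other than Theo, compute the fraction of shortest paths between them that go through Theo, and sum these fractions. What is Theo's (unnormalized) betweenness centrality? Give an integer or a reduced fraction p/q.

3

Pairs whose geodesics pass through Theo — Sara–Rosa: 1; Sara–Fay: 1; Sara–Sven: 1.
All other pairs contribute 0.
Summing the contributions gives betweenness(Theo) = 3.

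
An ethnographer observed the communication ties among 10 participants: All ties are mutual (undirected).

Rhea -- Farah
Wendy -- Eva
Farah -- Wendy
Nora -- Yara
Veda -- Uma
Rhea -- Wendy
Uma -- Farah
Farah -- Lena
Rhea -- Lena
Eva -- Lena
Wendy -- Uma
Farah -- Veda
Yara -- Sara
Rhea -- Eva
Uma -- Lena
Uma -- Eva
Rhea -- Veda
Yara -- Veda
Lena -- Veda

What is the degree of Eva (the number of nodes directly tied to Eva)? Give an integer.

Eva is directly tied to Lena, Rhea, Uma, and Wendy. That is 4 neighbors, so the degree of Eva is 4.

4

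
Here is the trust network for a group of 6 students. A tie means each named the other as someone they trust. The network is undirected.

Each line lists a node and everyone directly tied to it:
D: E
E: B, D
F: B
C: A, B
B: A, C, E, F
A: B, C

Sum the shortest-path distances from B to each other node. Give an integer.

6

Distances from B: A:1, C:1, D:2, E:1, F:1.
Sum = 1 + 1 + 2 + 1 + 1 = 6.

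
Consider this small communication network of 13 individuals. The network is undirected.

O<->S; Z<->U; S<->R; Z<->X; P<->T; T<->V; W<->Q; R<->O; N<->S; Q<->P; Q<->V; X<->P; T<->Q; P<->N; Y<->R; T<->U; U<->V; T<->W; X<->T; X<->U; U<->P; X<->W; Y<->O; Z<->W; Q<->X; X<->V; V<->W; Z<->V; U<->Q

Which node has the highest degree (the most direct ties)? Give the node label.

X

Degrees — N:2, O:3, P:5, Q:6, R:3, S:3, T:6, U:6, V:6, W:5, X:7, Y:2, Z:4.
The maximum is 7, attained only by X.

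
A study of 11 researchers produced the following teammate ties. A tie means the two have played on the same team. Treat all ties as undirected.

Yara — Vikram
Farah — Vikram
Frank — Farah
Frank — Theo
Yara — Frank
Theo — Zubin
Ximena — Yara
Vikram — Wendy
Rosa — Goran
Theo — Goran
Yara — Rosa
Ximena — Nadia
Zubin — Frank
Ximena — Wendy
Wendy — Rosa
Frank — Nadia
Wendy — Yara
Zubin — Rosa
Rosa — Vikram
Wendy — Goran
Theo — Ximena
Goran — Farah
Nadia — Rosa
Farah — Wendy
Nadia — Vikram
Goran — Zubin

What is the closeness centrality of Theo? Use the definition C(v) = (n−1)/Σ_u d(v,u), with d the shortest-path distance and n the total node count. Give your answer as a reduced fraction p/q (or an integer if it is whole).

10/17

Distances from Theo: Farah:2, Frank:1, Goran:1, Nadia:2, Rosa:2, Vikram:3, Wendy:2, Ximena:1, Yara:2, Zubin:1. Sum = 17.
n = 11, so closeness = 10/17.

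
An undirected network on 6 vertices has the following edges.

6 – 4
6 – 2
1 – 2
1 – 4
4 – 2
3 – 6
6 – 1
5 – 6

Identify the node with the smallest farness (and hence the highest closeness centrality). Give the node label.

Farness (sum of distances to all others) for each node — 1:7, 2:7, 3:9, 4:7, 5:9, 6:5.
The smallest farness is 5, for 6, so 6 has the highest closeness.

6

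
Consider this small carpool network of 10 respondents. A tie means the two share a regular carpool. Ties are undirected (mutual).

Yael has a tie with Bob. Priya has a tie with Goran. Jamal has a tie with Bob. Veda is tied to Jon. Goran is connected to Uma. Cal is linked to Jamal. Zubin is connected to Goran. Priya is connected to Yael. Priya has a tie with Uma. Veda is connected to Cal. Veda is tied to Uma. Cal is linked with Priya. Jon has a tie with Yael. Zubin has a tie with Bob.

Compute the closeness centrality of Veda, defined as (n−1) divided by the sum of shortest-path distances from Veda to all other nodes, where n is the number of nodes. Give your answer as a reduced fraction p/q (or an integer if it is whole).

Distances from Veda: Bob:3, Cal:1, Goran:2, Jamal:2, Jon:1, Priya:2, Uma:1, Yael:2, Zubin:3. Sum = 17.
n = 10, so closeness = 9/17.

9/17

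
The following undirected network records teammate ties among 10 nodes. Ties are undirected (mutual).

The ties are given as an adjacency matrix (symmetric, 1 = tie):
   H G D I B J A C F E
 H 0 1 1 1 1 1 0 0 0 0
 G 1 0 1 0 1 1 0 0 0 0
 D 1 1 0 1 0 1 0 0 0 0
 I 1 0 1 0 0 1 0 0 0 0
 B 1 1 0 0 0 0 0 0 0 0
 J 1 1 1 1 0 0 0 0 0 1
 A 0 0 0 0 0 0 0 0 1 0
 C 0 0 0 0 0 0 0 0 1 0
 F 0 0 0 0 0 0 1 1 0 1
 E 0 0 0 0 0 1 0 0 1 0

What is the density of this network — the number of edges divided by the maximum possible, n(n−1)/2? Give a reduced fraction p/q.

There are 15 edges and 10 nodes, so the maximum possible is C(10,2) = 45.
Density = 15/45 = 1/3.

1/3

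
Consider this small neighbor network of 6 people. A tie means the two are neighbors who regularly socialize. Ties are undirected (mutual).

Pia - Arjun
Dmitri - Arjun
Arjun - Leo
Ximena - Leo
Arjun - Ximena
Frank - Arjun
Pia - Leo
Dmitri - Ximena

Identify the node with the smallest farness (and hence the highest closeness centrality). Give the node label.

Farness (sum of distances to all others) for each node — Arjun:5, Dmitri:8, Frank:9, Leo:7, Pia:8, Ximena:7.
The smallest farness is 5, for Arjun, so Arjun has the highest closeness.

Arjun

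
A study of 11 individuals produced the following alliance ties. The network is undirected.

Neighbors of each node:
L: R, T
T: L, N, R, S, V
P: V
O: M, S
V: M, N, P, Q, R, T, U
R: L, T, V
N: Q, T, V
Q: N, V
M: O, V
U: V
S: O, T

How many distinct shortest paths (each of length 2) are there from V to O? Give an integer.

1

The shortest distance is 2, and the only length-2 path is V–M–O. So there is exactly 1 shortest path.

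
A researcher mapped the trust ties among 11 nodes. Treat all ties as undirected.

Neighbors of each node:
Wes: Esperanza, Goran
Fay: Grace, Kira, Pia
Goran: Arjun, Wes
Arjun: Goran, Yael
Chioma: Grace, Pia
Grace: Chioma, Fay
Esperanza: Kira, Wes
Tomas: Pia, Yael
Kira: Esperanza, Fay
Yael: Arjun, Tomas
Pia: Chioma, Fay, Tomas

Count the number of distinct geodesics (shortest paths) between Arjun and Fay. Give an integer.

The shortest distance is 4, and the only length-4 path is Arjun–Yael–Tomas–Pia–Fay. So there is exactly 1 shortest path.

1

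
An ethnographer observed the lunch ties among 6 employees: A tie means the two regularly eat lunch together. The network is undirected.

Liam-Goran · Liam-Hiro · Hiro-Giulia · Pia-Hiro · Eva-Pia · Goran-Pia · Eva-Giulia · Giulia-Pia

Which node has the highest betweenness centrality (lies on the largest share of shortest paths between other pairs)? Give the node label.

Unnormalized betweenness of each node: Eva:0, Giulia:5/6, Goran:5/6, Hiro:13/6, Liam:1/2, Pia:11/3.
Pia has the largest value, 11/3, making it the main broker — the node through which the most shortest paths run.

Pia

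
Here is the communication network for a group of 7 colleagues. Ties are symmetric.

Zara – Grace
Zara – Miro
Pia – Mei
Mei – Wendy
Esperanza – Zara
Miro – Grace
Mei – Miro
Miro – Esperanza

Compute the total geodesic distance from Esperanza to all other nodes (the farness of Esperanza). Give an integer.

12

Distances from Esperanza: Grace:2, Mei:2, Miro:1, Pia:3, Wendy:3, Zara:1.
Sum = 2 + 2 + 1 + 3 + 3 + 1 = 12.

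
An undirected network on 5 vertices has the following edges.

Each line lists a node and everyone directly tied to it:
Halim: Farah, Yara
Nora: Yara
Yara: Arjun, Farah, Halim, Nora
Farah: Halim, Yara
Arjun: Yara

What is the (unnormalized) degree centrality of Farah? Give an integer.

2

Farah is directly tied to Halim and Yara. That is 2 neighbors, so the degree of Farah is 2.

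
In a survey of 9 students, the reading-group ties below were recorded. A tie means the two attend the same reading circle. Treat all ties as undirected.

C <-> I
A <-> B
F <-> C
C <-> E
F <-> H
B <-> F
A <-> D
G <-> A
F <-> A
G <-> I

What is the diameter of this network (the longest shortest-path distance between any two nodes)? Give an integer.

Eccentricity of each node (its greatest distance to any other): A:3, B:3, C:3, D:4, E:4, F:2, G:3, H:3, I:3.
The maximum eccentricity is 4, realized for instance by the pair E–D via E – C – F – A – D. So the diameter is 4.

4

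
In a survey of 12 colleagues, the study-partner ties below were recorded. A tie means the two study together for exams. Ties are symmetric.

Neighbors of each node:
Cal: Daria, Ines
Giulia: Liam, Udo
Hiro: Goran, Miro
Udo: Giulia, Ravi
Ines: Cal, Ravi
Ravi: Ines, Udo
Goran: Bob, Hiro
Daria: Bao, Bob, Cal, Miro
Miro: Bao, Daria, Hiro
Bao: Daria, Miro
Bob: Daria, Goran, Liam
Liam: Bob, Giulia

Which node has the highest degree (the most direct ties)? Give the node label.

Degrees — Bao:2, Bob:3, Cal:2, Daria:4, Giulia:2, Goran:2, Hiro:2, Ines:2, Liam:2, Miro:3, Ravi:2, Udo:2.
The maximum is 4, attained only by Daria.

Daria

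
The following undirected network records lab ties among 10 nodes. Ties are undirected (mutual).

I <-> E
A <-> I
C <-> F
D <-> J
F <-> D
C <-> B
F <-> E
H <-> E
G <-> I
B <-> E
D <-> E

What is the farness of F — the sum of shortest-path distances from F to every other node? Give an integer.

Distances from F: A:3, B:2, C:1, D:1, E:1, G:3, H:2, I:2, J:2.
Sum = 3 + 2 + 1 + 1 + 1 + 3 + 2 + 2 + 2 = 17.

17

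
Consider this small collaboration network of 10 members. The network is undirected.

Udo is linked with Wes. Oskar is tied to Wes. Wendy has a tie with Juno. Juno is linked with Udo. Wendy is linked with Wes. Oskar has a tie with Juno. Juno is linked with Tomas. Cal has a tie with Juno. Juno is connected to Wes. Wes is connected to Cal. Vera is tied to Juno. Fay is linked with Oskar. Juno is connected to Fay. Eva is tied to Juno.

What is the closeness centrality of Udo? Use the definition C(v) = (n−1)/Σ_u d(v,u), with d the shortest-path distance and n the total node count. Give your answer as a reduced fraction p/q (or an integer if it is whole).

Distances from Udo: Cal:2, Eva:2, Fay:2, Juno:1, Oskar:2, Tomas:2, Vera:2, Wendy:2, Wes:1. Sum = 16.
n = 10, so closeness = 9/16.

9/16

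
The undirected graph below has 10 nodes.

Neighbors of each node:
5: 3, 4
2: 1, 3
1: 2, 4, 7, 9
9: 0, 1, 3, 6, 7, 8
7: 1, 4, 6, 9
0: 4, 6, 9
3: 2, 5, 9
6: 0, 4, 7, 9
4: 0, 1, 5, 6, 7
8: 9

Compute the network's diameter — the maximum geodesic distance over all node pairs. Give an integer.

Eccentricity of each node (its greatest distance to any other): 0:3, 1:2, 2:3, 3:2, 4:3, 5:3, 6:3, 7:2, 8:3, 9:2.
The maximum eccentricity is 3, realized for instance by the pair 6–2 via 6 – 9 – 3 – 2. So the diameter is 3.

3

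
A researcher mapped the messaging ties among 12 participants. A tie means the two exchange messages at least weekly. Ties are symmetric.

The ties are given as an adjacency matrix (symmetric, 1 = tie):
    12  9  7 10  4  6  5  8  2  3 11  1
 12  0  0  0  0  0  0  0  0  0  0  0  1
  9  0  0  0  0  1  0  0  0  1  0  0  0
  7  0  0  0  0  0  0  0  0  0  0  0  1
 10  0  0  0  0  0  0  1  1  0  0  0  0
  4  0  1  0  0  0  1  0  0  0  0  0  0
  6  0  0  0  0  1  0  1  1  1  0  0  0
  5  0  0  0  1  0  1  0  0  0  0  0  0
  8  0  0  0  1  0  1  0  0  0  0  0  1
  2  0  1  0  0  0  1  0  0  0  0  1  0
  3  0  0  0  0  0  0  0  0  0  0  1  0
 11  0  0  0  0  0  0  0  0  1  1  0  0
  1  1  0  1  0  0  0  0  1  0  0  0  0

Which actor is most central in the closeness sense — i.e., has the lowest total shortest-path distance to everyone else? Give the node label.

Farness (sum of distances to all others) for each node — 1:29, 2:25, 3:43, 4:29, 5:29, 6:21, 7:39, 8:23, 9:33, 10:31, 11:33, 12:39.
The smallest farness is 21, for 6, so 6 has the highest closeness.

6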